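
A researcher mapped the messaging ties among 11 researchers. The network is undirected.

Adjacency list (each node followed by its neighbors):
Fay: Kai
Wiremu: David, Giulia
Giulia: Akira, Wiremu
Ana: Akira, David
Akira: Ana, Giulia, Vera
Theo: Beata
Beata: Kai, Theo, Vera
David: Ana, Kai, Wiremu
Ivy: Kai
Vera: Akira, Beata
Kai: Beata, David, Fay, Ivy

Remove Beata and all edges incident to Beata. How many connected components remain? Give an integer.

2

Without Beata, the remaining ties split the others into: {Akira, Ana, David, Fay, Giulia, Ivy, Kai, Vera, Wiremu}; {Theo}.
That's 2 separate components.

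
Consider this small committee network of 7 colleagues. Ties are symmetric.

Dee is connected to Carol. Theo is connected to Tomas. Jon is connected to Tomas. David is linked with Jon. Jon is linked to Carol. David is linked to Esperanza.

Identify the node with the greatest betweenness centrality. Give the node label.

Unnormalized betweenness of each node: Carol:5, David:5, Dee:0, Esperanza:0, Jon:12, Theo:0, Tomas:5.
Jon has the largest value, 12, making it the main broker — the node through which the most shortest paths run.

Jon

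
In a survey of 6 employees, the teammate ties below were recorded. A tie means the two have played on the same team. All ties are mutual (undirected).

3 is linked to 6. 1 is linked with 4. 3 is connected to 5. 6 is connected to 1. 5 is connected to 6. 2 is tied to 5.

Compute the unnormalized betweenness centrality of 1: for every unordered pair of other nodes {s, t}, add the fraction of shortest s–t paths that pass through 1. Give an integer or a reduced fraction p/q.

4

Pairs whose geodesics pass through 1 — 3–4: 1; 6–4: 1; 4–5: 1; 4–2: 1.
All other pairs contribute 0.
Summing the contributions gives betweenness(1) = 4.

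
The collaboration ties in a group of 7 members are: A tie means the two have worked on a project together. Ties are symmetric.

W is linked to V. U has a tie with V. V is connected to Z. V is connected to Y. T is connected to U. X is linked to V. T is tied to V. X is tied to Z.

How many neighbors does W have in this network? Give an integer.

1

W is directly tied to V. That is 1 neighbor, so the degree of W is 1.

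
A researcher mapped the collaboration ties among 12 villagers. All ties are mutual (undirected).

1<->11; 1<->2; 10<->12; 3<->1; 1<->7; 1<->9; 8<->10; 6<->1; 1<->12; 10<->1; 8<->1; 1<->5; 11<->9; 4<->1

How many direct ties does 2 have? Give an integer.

1

2 is directly tied to 1. That is 1 neighbor, so the degree of 2 is 1.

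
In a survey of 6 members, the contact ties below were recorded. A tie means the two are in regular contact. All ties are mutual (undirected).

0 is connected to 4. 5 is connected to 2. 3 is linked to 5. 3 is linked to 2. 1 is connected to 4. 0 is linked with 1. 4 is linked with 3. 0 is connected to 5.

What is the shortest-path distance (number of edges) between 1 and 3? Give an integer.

2

One shortest route is 1 – 4 – 3, which uses 2 edges, and 1 and 3 are not directly tied, so nothing shorter exists. So d(1,3) = 2.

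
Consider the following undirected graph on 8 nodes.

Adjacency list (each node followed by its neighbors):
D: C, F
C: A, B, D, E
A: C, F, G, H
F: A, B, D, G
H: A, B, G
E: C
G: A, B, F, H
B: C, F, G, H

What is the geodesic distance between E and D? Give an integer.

One shortest route is E – C – D, which uses 2 edges, and E and D are not directly tied, so nothing shorter exists. So d(E,D) = 2.

2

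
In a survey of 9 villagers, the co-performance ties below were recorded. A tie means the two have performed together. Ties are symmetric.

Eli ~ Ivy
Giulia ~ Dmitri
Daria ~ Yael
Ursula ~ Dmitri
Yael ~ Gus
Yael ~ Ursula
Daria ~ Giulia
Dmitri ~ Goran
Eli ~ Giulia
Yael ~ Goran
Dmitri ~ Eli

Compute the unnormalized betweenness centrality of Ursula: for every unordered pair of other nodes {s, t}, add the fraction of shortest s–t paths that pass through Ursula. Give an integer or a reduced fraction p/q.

Pairs whose geodesics pass through Ursula — Eli–Yael: 1/3; Eli–Gus: 1/3; Ivy–Yael: 1/3; Ivy–Gus: 1/3; Yael–Dmitri: 1/2; Gus–Dmitri: 1/2.
All other pairs contribute 0.
Summing the contributions gives betweenness(Ursula) = 7/3.

7/3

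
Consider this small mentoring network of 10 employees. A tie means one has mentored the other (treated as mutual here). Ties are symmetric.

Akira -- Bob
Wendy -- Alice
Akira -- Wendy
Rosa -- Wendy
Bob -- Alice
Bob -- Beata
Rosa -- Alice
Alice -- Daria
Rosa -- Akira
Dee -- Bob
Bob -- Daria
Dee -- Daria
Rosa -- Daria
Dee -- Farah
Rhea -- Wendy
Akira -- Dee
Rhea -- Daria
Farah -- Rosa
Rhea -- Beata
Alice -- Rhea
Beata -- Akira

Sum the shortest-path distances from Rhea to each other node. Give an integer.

Distances from Rhea: Akira:2, Alice:1, Beata:1, Bob:2, Daria:1, Dee:2, Farah:3, Rosa:2, Wendy:1.
Sum = 2 + 1 + 1 + 2 + 1 + 2 + 3 + 2 + 1 = 15.

15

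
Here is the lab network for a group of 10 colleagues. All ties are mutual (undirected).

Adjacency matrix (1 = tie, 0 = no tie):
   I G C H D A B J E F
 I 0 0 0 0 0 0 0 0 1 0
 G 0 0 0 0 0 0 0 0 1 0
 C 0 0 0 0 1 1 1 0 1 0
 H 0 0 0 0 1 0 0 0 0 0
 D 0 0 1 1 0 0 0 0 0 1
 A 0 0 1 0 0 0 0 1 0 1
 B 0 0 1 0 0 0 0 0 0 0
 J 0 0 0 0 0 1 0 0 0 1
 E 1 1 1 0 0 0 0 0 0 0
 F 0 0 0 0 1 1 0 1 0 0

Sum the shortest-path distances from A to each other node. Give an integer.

18

Distances from A: B:2, C:1, D:2, E:2, F:1, G:3, H:3, I:3, J:1.
Sum = 2 + 1 + 2 + 2 + 1 + 3 + 3 + 3 + 1 = 18.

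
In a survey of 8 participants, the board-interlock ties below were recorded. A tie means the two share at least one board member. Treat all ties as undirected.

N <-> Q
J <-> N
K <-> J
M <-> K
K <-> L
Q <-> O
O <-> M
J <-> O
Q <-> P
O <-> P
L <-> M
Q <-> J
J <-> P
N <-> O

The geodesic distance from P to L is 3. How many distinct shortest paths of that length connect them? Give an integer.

2

The shortest distance is 3. The length-3 paths are: P–O–M–L; P–J–K–L.
That gives 2 distinct shortest paths.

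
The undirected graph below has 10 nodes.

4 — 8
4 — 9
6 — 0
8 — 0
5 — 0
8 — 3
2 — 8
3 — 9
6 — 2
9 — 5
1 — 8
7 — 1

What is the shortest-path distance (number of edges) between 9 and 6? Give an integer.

3

One shortest route is 9 – 5 – 0 – 6, which uses 3 edges, and at distance 2 from 9 we only reach {0, 8}, which does not include 6. So d(9,6) = 3.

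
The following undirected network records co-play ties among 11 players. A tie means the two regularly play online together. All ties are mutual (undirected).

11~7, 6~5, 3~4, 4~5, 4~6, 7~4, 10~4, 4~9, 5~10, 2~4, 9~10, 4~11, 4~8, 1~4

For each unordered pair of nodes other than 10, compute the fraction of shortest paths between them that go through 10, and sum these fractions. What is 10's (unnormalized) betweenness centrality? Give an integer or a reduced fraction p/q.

1/2

Pairs whose geodesics pass through 10 — 9–5: 1/2.
All other pairs contribute 0.
Summing the contributions gives betweenness(10) = 1/2.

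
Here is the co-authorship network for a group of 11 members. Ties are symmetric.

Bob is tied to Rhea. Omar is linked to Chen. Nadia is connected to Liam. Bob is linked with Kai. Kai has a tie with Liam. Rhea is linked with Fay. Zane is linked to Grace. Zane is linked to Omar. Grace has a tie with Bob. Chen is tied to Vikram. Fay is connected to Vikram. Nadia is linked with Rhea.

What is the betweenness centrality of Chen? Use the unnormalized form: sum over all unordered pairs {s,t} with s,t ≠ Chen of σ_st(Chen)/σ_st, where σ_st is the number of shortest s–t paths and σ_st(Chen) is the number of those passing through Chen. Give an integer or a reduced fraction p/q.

Pairs whose geodesics pass through Chen — Grace–Vikram: 1/2; Zane–Vikram: 1; Zane–Fay: 1/2; Omar–Vikram: 1; Omar–Fay: 1; Omar–Rhea: 1/2; Omar–Nadia: 1/2.
All other pairs contribute 0.
Summing the contributions gives betweenness(Chen) = 5.

5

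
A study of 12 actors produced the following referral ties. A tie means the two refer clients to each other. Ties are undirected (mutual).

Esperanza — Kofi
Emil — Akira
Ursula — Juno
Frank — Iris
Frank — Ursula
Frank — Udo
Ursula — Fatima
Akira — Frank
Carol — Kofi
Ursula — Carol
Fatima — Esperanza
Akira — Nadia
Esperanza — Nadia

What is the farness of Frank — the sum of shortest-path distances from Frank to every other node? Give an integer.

Distances from Frank: Akira:1, Carol:2, Emil:2, Esperanza:3, Fatima:2, Iris:1, Juno:2, Kofi:3, Nadia:2, Udo:1, Ursula:1.
Sum = 1 + 2 + 2 + 3 + 2 + 1 + 2 + 3 + 2 + 1 + 1 = 20.

20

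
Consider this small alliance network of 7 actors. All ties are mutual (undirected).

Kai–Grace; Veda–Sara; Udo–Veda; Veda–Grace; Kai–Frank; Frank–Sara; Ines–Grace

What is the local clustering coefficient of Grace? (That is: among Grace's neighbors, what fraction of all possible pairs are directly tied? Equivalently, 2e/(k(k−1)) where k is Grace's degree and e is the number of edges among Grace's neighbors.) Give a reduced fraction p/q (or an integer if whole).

Grace's neighbors: Ines, Kai, and Veda (k = 3).
Possible neighbor pairs: C(3,2) = 3. Edges among them: none → e = 0.
Clustering(Grace) = 0/3 = 0.

0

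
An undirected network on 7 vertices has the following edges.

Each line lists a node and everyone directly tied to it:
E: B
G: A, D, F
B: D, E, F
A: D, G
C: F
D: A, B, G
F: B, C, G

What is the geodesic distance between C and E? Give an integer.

One shortest route is C – F – B – E, which uses 3 edges, and at distance 2 from C we only reach {B, G}, which does not include E. So d(C,E) = 3.

3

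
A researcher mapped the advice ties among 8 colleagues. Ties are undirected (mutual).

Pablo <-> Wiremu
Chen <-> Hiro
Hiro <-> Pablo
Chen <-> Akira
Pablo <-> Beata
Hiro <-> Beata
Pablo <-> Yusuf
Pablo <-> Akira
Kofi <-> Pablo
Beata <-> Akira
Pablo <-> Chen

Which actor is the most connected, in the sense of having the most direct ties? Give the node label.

Degrees — Akira:3, Beata:3, Chen:3, Hiro:3, Kofi:1, Pablo:7, Wiremu:1, Yusuf:1.
The maximum is 7, attained only by Pablo.

Pablo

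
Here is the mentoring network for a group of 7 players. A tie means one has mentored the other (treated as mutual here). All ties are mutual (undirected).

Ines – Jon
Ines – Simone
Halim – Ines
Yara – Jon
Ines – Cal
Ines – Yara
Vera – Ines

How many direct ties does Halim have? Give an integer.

1

Halim is directly tied to Ines. That is 1 neighbor, so the degree of Halim is 1.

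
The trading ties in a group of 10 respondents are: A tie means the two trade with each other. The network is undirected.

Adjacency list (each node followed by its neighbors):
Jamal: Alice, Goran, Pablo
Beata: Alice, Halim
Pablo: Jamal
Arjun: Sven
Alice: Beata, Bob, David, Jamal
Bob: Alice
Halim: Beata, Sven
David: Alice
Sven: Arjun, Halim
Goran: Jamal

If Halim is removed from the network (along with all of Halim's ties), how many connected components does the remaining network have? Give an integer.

2

Without Halim, the remaining ties split the others into: {Arjun, Sven}; {Alice, Beata, Bob, David, Goran, Jamal, Pablo}.
That's 2 separate components.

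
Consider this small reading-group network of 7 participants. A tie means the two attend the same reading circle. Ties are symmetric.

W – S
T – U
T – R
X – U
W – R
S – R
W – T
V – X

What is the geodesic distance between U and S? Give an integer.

3

One shortest route is U – T – R – S, which uses 3 edges, and at distance 2 from U we only reach {R, V, W}, which does not include S. So d(U,S) = 3.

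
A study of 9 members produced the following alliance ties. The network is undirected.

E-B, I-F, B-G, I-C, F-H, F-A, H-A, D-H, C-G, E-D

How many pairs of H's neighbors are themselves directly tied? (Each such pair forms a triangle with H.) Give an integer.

1

H's neighbors: A, D, and F.
Neighbor pairs that are themselves tied: H–A–F. Each forms one triangle with H, for 1 in total.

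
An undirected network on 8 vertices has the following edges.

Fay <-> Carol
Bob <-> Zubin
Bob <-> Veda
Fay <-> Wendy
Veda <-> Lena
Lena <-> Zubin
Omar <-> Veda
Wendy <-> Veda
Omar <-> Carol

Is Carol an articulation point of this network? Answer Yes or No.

Even without Carol, every remaining node can still reach every other (the residual graph is connected), so Carol is not a cut vertex.

No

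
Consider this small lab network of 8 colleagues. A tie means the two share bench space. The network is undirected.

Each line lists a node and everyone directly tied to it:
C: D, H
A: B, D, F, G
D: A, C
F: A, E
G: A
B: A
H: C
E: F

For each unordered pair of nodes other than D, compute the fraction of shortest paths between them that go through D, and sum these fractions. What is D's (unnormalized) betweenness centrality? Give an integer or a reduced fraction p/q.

Pairs whose geodesics pass through D — H–A: 1; H–F: 1; H–E: 1; H–B: 1; H–G: 1; A–C: 1; F–C: 1; E–C: 1; C–B: 1; C–G: 1.
All other pairs contribute 0.
Summing the contributions gives betweenness(D) = 10.

10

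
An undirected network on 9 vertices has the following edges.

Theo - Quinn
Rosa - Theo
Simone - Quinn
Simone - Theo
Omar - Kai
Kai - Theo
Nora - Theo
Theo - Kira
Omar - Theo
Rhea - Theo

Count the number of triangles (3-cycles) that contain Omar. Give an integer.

1

Omar's neighbors: Kai and Theo.
Neighbor pairs that are themselves tied: Omar–Kai–Theo. Each forms one triangle with Omar, for 1 in total.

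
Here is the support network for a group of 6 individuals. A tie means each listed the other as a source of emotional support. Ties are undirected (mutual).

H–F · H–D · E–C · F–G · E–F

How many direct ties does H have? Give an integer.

2

H is directly tied to D and F. That is 2 neighbors, so the degree of H is 2.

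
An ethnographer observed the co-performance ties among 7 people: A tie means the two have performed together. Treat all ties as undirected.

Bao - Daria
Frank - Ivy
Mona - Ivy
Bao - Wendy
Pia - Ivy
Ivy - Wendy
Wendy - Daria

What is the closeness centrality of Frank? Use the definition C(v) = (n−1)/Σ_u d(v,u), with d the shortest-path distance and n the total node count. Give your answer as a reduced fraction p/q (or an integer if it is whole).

Distances from Frank: Bao:3, Daria:3, Ivy:1, Mona:2, Pia:2, Wendy:2. Sum = 13.
n = 7, so closeness = 6/13.

6/13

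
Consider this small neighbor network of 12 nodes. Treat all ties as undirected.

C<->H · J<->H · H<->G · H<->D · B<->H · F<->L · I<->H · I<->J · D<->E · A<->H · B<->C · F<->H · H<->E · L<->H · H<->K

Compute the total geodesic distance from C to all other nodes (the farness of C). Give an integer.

Distances from C: A:2, B:1, D:2, E:2, F:2, G:2, H:1, I:2, J:2, K:2, L:2.
Sum = 2 + 1 + 2 + 2 + 2 + 2 + 1 + 2 + 2 + 2 + 2 = 20.

20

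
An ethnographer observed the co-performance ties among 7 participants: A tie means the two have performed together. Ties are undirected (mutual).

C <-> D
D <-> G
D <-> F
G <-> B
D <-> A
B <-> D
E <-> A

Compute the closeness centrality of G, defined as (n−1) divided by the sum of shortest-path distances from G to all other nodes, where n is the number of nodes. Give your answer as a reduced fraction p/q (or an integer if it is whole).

6/11

Distances from G: A:2, B:1, C:2, D:1, E:3, F:2. Sum = 11.
n = 7, so closeness = 6/11.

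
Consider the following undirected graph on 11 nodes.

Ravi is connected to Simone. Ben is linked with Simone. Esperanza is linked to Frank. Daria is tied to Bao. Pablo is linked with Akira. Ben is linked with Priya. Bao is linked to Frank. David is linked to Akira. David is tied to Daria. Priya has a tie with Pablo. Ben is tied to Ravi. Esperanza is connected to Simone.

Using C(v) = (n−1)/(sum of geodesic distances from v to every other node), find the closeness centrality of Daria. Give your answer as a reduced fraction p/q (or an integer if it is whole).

1/3

Distances from Daria: Akira:2, Bao:1, Ben:5, David:1, Esperanza:3, Frank:2, Pablo:3, Priya:4, Ravi:5, Simone:4. Sum = 30.
n = 11, so closeness = 10/30 = 1/3.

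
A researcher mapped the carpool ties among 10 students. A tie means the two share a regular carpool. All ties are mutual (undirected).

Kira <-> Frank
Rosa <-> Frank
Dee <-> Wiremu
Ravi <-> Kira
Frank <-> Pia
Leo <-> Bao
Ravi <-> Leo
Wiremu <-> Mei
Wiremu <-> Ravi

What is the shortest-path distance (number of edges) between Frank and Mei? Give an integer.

4

One shortest route is Frank – Kira – Ravi – Wiremu – Mei, which uses 4 edges, and at distance 3 from Frank we only reach {Leo, Wiremu}, which does not include Mei. So d(Frank,Mei) = 4.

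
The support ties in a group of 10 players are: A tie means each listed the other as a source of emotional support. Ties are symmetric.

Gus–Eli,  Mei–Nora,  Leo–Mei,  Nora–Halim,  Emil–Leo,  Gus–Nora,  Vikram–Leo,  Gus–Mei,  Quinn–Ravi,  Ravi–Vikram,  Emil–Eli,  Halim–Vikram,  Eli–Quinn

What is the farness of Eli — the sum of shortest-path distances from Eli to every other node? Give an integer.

17

Distances from Eli: Emil:1, Gus:1, Halim:3, Leo:2, Mei:2, Nora:2, Quinn:1, Ravi:2, Vikram:3.
Sum = 1 + 1 + 3 + 2 + 2 + 2 + 1 + 2 + 3 = 17.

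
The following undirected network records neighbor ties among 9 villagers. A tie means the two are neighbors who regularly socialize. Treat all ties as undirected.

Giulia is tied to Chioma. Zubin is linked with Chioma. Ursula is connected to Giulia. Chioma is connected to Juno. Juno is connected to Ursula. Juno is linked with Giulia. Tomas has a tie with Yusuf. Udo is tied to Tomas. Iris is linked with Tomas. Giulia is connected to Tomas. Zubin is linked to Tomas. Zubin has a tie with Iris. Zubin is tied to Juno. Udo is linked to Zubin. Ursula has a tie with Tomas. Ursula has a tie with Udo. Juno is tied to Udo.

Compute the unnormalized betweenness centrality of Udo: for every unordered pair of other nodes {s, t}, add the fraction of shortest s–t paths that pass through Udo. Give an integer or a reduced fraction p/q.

5/6

Pairs whose geodesics pass through Udo — Juno–Tomas: 1/4; Juno–Yusuf: 1/4; Ursula–Zubin: 1/3.
All other pairs contribute 0.
Summing the contributions gives betweenness(Udo) = 5/6.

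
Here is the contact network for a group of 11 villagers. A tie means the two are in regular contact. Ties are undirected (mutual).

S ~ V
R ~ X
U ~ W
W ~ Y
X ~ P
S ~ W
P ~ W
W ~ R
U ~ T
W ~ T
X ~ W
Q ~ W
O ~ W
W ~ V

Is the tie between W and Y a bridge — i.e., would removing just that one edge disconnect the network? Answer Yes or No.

Without the W–Y edge there is no alternate route between W and Y, so the network disconnects. It is a bridge.

Yes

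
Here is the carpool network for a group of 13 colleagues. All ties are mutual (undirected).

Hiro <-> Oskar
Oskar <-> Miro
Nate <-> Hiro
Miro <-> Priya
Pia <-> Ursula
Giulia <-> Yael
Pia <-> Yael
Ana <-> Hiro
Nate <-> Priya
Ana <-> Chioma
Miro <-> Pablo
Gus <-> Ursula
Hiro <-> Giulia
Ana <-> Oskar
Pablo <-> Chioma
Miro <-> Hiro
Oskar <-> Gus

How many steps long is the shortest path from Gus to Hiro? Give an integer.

One shortest route is Gus – Oskar – Hiro, which uses 2 edges, and Gus and Hiro are not directly tied, so nothing shorter exists. So d(Gus,Hiro) = 2.

2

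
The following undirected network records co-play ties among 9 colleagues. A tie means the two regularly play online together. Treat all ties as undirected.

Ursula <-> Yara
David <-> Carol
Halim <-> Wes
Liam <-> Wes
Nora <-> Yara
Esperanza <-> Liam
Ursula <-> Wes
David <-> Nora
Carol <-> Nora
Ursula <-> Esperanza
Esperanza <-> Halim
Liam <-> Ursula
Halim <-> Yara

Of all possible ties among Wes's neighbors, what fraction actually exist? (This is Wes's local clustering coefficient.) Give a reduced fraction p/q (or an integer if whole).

1/3

Wes's neighbors: Halim, Liam, and Ursula (k = 3).
Possible neighbor pairs: C(3,2) = 3. Edges among them: Liam–Ursula → e = 1.
Clustering(Wes) = 1/3.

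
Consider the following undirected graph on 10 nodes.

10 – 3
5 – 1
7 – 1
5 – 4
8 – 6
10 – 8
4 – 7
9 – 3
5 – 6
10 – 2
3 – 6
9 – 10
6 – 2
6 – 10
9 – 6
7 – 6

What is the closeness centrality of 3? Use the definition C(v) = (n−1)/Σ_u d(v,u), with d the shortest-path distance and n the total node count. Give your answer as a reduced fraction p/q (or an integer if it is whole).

9/17

Distances from 3: 1:3, 2:2, 4:3, 5:2, 6:1, 7:2, 8:2, 9:1, 10:1. Sum = 17.
n = 10, so closeness = 9/17.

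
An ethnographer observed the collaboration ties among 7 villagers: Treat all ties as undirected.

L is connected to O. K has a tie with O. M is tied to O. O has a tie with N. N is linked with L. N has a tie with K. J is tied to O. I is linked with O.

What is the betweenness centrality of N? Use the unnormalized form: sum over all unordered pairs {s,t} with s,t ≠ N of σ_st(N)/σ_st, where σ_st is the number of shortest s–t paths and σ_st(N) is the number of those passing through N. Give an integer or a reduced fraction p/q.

1/2

Pairs whose geodesics pass through N — L–K: 1/2.
All other pairs contribute 0.
Summing the contributions gives betweenness(N) = 1/2.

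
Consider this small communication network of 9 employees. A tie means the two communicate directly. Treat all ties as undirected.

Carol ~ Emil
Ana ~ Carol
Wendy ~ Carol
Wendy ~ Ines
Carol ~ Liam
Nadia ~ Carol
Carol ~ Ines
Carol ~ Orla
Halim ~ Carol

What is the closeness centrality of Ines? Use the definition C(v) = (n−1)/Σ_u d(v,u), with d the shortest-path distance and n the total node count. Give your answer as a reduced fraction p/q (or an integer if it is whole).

4/7

Distances from Ines: Ana:2, Carol:1, Emil:2, Halim:2, Liam:2, Nadia:2, Orla:2, Wendy:1. Sum = 14.
n = 9, so closeness = 8/14 = 4/7.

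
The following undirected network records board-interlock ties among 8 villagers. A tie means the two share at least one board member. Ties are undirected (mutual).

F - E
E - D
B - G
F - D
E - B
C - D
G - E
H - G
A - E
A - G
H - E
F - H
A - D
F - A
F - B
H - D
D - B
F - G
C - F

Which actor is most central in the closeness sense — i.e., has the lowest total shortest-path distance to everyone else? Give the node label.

F

Farness (sum of distances to all others) for each node — A:10, B:10, C:12, D:8, E:8, F:7, G:9, H:10.
The smallest farness is 7, for F, so F has the highest closeness.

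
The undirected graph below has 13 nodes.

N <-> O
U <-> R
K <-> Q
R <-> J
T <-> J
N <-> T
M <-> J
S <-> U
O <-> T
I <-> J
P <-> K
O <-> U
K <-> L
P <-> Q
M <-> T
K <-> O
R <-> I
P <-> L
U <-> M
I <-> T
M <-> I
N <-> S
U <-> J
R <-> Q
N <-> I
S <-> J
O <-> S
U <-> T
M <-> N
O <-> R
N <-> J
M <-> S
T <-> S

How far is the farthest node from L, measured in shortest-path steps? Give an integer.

4

Distances from L: I:4, J:4, K:1, M:4, N:3, O:2, P:1, Q:2, R:3, S:3, T:3, U:3.
The largest is 4 (to J, I, and M), so the eccentricity of L is 4.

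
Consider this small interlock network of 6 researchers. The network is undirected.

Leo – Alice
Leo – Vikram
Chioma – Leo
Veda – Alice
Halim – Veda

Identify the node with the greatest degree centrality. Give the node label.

Degrees — Alice:2, Chioma:1, Halim:1, Leo:3, Veda:2, Vikram:1.
The maximum is 3, attained only by Leo.

Leo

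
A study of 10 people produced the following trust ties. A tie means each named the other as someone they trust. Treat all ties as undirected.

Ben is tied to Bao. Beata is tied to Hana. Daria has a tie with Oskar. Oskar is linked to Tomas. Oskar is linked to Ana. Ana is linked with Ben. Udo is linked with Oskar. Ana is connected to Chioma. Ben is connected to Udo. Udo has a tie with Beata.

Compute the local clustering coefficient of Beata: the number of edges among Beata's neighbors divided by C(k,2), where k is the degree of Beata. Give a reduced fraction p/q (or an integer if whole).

0

Beata's neighbors: Hana and Udo (k = 2).
Possible neighbor pairs: C(2,2) = 1. Edges among them: none → e = 0.
Clustering(Beata) = 0/1.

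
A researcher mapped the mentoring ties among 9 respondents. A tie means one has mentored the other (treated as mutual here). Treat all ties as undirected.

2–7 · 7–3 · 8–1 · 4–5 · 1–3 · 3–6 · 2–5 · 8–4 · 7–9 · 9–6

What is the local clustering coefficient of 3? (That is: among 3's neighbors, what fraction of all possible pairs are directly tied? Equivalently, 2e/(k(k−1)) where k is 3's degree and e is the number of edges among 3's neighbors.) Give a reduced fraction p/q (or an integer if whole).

3's neighbors: 1, 6, and 7 (k = 3).
Possible neighbor pairs: C(3,2) = 3. Edges among them: none → e = 0.
Clustering(3) = 0/3 = 0.

0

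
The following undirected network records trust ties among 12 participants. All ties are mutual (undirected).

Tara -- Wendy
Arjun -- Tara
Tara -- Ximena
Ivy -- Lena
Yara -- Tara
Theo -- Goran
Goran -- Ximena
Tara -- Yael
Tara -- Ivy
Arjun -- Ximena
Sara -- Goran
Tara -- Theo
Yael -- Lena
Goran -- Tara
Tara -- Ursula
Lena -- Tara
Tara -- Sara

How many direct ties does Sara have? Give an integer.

2

Sara is directly tied to Goran and Tara. That is 2 neighbors, so the degree of Sara is 2.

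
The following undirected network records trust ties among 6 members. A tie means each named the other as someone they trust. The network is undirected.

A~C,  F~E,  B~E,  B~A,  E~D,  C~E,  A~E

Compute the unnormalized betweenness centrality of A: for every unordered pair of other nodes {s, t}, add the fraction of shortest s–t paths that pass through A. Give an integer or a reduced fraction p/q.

1/2

Pairs whose geodesics pass through A — B–C: 1/2.
All other pairs contribute 0.
Summing the contributions gives betweenness(A) = 1/2.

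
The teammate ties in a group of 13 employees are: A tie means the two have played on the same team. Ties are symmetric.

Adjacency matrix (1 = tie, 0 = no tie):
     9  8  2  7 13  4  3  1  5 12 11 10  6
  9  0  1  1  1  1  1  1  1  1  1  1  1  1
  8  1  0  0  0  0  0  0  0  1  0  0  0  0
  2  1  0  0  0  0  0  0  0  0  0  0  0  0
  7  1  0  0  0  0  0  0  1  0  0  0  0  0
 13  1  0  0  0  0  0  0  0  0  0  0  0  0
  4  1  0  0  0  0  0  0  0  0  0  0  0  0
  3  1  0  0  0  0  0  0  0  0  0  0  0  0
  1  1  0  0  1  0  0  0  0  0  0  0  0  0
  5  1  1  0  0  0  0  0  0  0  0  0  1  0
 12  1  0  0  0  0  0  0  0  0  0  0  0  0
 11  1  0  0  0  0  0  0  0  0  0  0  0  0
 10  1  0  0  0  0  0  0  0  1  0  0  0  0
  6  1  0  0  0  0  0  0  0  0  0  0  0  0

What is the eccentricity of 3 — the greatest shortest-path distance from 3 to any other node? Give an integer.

Distances from 3: 1:2, 2:2, 4:2, 5:2, 6:2, 7:2, 8:2, 9:1, 10:2, 11:2, 12:2, 13:2.
The largest is 2 (to 8, 2, 7, 13, 4, 1, 5, 12, 11, 10, and 6), so the eccentricity of 3 is 2.

2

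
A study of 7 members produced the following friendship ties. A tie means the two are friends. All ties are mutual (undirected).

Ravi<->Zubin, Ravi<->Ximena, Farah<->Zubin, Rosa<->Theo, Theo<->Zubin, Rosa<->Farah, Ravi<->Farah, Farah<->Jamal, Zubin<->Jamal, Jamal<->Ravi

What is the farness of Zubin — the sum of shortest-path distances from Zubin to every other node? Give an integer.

Distances from Zubin: Farah:1, Jamal:1, Ravi:1, Rosa:2, Theo:1, Ximena:2.
Sum = 1 + 1 + 1 + 2 + 1 + 2 = 8.

8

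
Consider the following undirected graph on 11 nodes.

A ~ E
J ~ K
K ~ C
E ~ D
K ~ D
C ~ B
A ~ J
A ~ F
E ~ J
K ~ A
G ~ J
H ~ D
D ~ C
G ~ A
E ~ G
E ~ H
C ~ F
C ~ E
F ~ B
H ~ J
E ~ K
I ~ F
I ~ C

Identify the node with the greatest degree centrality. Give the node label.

E

Degrees — A:5, B:2, C:6, D:4, E:7, F:4, G:3, H:3, I:2, J:5, K:5.
The maximum is 7, attained only by E.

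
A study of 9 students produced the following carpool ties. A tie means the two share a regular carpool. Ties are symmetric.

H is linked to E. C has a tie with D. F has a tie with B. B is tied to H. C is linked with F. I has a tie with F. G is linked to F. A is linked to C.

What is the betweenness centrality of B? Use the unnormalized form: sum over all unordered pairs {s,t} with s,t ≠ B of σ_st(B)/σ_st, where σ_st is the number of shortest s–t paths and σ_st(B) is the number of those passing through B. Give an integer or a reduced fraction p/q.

Pairs whose geodesics pass through B — C–H: 1; C–E: 1; H–D: 1; H–G: 1; H–A: 1; H–F: 1; H–I: 1; D–E: 1; G–E: 1; A–E: 1; E–F: 1; E–I: 1.
All other pairs contribute 0.
Summing the contributions gives betweenness(B) = 12.

12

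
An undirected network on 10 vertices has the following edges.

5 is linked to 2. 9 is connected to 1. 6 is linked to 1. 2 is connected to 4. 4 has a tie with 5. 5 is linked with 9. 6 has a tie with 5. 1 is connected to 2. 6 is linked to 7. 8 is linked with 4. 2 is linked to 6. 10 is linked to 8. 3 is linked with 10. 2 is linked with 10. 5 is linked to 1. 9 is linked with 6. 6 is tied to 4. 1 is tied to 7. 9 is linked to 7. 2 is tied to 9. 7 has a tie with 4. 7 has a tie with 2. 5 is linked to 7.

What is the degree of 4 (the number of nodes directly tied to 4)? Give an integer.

4 is directly tied to 2, 5, 6, 7, and 8. That is 5 neighbors, so the degree of 4 is 5.

5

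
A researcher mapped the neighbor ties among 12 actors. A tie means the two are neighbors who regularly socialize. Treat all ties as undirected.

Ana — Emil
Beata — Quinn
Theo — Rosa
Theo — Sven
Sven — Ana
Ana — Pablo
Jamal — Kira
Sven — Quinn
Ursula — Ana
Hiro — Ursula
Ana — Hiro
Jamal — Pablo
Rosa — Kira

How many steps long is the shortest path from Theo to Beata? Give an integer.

3

One shortest route is Theo – Sven – Quinn – Beata, which uses 3 edges, and at distance 2 from Theo we only reach {Ana, Kira, Quinn}, which does not include Beata. So d(Theo,Beata) = 3.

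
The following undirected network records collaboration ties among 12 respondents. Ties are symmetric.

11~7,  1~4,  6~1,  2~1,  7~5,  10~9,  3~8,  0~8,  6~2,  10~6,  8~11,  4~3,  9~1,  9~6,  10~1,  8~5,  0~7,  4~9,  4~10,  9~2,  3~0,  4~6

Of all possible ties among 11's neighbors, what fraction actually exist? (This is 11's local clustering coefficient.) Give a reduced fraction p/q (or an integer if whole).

11's neighbors: 7 and 8 (k = 2).
Possible neighbor pairs: C(2,2) = 1. Edges among them: none → e = 0.
Clustering(11) = 0/1.

0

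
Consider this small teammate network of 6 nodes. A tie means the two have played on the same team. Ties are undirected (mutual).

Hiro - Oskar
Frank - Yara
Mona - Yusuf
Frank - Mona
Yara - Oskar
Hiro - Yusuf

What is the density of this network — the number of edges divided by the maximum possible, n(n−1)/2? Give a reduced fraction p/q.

There are 6 edges and 6 nodes, so the maximum possible is C(6,2) = 15.
Density = 6/15 = 2/5.

2/5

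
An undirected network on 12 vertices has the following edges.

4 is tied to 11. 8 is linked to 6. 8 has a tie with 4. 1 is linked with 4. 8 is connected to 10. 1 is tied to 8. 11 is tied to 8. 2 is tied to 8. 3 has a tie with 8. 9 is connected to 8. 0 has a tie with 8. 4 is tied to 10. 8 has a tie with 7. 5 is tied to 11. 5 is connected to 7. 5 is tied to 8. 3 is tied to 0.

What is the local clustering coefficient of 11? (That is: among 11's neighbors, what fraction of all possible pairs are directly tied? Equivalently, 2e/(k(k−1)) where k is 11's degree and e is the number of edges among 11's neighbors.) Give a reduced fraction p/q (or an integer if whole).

11's neighbors: 4, 5, and 8 (k = 3).
Possible neighbor pairs: C(3,2) = 3. Edges among them: 4–8, 5–8 → e = 2.
Clustering(11) = 2/3.

2/3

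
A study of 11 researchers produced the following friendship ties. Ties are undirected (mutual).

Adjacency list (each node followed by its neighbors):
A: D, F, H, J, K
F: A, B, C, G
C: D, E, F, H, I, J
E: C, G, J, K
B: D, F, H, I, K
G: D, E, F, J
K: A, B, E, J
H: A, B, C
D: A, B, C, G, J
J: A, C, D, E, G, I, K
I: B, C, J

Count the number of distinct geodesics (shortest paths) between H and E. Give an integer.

1

The shortest distance is 2, and the only length-2 path is H–C–E. So there is exactly 1 shortest path.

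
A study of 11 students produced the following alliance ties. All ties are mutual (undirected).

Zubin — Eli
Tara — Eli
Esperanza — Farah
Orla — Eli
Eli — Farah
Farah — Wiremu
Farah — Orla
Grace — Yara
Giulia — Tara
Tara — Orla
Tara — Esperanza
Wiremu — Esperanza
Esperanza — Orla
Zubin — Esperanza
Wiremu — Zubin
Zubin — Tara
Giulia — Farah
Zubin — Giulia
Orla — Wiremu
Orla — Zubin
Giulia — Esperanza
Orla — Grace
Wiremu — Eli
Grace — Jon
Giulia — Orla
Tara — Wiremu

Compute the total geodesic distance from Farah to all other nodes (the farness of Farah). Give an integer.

17

Distances from Farah: Eli:1, Esperanza:1, Giulia:1, Grace:2, Jon:3, Orla:1, Tara:2, Wiremu:1, Yara:3, Zubin:2.
Sum = 1 + 1 + 1 + 2 + 3 + 1 + 2 + 1 + 3 + 2 = 17.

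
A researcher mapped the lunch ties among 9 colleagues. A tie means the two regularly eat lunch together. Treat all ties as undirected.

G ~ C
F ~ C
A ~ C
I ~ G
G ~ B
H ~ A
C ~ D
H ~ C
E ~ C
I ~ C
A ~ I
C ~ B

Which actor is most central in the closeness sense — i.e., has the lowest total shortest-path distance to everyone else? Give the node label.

C

Farness (sum of distances to all others) for each node — A:13, B:14, C:8, D:15, E:15, F:15, G:13, H:14, I:13.
The smallest farness is 8, for C, so C has the highest closeness.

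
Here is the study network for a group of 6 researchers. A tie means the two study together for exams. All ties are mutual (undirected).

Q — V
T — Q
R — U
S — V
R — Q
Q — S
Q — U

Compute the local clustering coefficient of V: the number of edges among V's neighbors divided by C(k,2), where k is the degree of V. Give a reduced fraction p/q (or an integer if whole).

1

V's neighbors: Q and S (k = 2).
Possible neighbor pairs: C(2,2) = 1. Edges among them: Q–S → e = 1.
Clustering(V) = 1/1.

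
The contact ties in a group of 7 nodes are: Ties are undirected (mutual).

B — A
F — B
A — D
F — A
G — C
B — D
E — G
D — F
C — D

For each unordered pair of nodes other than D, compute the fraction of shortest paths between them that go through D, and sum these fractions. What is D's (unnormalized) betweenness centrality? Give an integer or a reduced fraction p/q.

9

Pairs whose geodesics pass through D — C–F: 1; C–A: 1; C–B: 1; G–F: 1; G–A: 1; G–B: 1; E–F: 1; E–A: 1; E–B: 1.
All other pairs contribute 0.
Summing the contributions gives betweenness(D) = 9.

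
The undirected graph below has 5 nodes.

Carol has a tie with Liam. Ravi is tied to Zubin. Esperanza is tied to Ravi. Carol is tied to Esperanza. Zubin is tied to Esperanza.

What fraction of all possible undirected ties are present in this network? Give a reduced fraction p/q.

1/2

There are 5 edges and 5 nodes, so the maximum possible is C(5,2) = 10.
Density = 5/10 = 1/2.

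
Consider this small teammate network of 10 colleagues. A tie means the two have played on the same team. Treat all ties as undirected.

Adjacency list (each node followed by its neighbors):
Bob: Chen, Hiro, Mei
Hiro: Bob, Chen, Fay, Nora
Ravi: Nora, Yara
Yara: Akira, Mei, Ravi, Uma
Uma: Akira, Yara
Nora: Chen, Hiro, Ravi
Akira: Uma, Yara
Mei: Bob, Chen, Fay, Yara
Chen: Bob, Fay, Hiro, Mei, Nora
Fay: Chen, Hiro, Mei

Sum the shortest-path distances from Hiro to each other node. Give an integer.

19

Distances from Hiro: Akira:4, Bob:1, Chen:1, Fay:1, Mei:2, Nora:1, Ravi:2, Uma:4, Yara:3.
Sum = 4 + 1 + 1 + 1 + 2 + 1 + 2 + 4 + 3 = 19.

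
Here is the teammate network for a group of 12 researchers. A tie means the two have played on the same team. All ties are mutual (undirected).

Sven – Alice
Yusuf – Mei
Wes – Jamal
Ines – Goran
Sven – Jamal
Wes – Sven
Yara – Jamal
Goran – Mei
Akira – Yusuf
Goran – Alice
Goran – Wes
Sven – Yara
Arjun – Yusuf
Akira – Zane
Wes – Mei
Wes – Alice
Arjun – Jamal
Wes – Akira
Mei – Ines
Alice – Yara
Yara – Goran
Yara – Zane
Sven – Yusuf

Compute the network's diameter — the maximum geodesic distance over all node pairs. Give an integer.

Eccentricity of each node (its greatest distance to any other): Akira:3, Alice:3, Arjun:3, Goran:3, Ines:3, Jamal:3, Mei:3, Sven:3, Wes:2, Yara:2, Yusuf:2, Zane:3.
The maximum eccentricity is 3, realized for instance by the pair Ines–Akira via Ines – Mei – Yusuf – Akira. So the diameter is 3.

3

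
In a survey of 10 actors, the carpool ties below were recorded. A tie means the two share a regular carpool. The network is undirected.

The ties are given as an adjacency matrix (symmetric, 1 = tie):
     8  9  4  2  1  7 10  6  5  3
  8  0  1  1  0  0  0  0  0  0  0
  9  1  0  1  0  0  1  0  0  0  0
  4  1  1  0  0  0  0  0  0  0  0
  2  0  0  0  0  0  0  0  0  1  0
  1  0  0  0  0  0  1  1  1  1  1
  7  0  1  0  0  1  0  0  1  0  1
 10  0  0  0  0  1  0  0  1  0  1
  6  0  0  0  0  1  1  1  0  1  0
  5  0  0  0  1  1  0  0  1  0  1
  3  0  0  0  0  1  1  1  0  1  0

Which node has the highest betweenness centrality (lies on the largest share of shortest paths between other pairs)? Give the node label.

7

Unnormalized betweenness of each node: 1:59/12, 2:0, 3:14/3, 4:0, 5:33/4, 6:14/3, 7:73/4, 8:0, 9:14, 10:1/4.
7 has the largest value, 73/4, making it the main broker — the node through which the most shortest paths run.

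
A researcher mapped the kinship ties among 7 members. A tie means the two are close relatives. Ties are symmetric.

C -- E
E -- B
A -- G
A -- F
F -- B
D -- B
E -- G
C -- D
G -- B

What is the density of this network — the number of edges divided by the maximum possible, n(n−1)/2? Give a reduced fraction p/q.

3/7

There are 9 edges and 7 nodes, so the maximum possible is C(7,2) = 21.
Density = 9/21 = 3/7.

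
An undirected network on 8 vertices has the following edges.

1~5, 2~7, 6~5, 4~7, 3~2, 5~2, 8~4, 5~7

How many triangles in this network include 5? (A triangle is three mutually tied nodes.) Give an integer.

5's neighbors: 1, 2, 6, and 7.
Neighbor pairs that are themselves tied: 5–2–7. Each forms one triangle with 5, for 1 in total.

1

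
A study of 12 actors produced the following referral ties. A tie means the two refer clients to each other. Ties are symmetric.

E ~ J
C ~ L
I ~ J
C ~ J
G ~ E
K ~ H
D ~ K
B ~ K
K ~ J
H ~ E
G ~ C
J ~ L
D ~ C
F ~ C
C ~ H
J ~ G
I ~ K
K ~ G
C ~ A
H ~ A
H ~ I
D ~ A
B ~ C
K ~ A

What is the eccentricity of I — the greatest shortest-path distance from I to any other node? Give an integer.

Distances from I: A:2, B:2, C:2, D:2, E:2, F:3, G:2, H:1, J:1, K:1, L:2.
The largest is 3 (to F), so the eccentricity of I is 3.

3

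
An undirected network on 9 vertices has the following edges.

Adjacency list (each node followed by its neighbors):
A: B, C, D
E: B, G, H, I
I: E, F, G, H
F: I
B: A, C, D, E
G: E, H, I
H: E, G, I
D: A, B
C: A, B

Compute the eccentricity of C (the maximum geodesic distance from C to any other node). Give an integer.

4

Distances from C: A:1, B:1, D:2, E:2, F:4, G:3, H:3, I:3.
The largest is 4 (to F), so the eccentricity of C is 4.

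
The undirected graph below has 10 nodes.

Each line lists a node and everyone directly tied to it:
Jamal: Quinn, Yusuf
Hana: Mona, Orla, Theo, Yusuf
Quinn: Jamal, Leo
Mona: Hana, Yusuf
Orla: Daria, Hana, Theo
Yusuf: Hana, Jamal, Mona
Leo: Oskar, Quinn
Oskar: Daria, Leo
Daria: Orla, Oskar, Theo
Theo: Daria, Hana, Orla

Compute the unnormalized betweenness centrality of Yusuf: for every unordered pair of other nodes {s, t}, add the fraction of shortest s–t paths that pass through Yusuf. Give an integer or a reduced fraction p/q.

Pairs whose geodesics pass through Yusuf — Leo–Mona: 1; Leo–Hana: 1/3; Quinn–Mona: 1; Quinn–Hana: 1; Quinn–Theo: 1/2; Quinn–Orla: 1/2; Jamal–Mona: 1; Jamal–Hana: 1; Jamal–Theo: 1; Jamal–Orla: 1; Jamal–Daria: 2/3.
All other pairs contribute 0.
Summing the contributions gives betweenness(Yusuf) = 9.

9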